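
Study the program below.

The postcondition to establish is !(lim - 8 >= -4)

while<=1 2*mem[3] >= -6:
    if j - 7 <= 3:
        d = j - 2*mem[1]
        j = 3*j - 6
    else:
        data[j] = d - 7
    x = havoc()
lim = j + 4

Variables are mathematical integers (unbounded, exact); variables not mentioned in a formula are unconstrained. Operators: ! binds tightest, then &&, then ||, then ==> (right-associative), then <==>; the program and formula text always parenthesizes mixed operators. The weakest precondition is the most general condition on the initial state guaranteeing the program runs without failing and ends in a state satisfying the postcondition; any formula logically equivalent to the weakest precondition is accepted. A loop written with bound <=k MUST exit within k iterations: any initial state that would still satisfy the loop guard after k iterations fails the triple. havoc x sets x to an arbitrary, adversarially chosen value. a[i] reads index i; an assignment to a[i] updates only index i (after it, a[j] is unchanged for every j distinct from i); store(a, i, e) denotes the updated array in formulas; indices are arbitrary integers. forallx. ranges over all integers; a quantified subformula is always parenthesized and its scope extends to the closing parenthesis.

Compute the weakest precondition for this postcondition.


Working backward. After the program, the postcondition !(lim - 8 >= -4) must hold; in canonical form it is !(lim >= 4).
Before lim := j + 4: !(j >= 0)
Before the loop (bound <=1), unroll the exhaustion recursion (WP_0 = exit-now case; WP_j = one more guarded iteration, up to j = 1):
  WP_0: (!(2*mem[3] >= -6)) && (!(j >= 0))
  WP_1: (2*mem[3] >= -6 ==> ((j <= 10 ==> ((!(2*mem[3] >= -6)) && (!(3*j >= 6)))) && ((!(j <= 10)) ==> ((!(2*mem[3] >= -6)) && (!(j >= 0)))))) && ((!(2*mem[3] >= -6)) ==> (!(j >= 0)))
So before the loop: (2*mem[3] >= -6 ==> ((j <= 10 ==> ((!(2*mem[3] >= -6)) && (!(3*j >= 6)))) && ((!(j <= 10)) ==> ((!(2*mem[3] >= -6)) && (!(j >= 0)))))) && ((!(2*mem[3] >= -6)) ==> (!(j >= 0)))
Answer: WP = (2*mem[3] >= -6 ==> ((j <= 10 ==> ((!(2*mem[3] >= -6)) && (!(3*j >= 6)))) && ((!(j <= 10)) ==> ((!(2*mem[3] >= -6)) && (!(j >= 0)))))) && ((!(2*mem[3] >= -6)) ==> (!(j >= 0)))


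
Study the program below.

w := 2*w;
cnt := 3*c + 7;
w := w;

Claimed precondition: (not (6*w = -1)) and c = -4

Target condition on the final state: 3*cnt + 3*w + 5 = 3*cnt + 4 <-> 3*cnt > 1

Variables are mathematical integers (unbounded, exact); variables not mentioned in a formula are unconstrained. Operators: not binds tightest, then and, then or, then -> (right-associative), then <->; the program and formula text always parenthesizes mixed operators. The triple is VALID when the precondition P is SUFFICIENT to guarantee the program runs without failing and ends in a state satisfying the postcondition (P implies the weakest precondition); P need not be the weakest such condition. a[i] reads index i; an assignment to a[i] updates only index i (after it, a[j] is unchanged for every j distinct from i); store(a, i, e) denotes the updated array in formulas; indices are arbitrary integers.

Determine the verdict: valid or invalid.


Working backward. After the program, the postcondition 3*cnt + 3*w + 5 = 3*cnt + 4 <-> 3*cnt > 1 must hold; in canonical form it is 3*w = -1 <-> 3*cnt > 1.
Before w := w: 3*w = -1 <-> 3*cnt > 1
Before cnt := 3*c + 7: 3*w = -1 <-> 9*c > -20
Before w := 2*w: 6*w = -1 <-> 9*c > -20
The weakest precondition is 6*w = -1 <-> 9*c > -20.
Check whether (not (6*w = -1)) and c = -4 implies it.
Every state satisfying the precondition satisfies the weakest precondition: the implication holds.
Answer: valid


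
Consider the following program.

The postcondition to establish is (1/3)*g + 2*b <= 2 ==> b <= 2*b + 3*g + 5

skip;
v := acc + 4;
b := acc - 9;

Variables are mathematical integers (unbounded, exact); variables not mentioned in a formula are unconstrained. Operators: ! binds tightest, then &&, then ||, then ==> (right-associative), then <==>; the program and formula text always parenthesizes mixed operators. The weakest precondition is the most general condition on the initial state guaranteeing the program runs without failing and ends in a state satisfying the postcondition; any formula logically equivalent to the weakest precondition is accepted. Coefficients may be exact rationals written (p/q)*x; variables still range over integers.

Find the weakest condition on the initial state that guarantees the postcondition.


Working backward. After the program, the postcondition (1/3)*g + 2*b <= 2 ==> b <= 2*b + 3*g + 5 must hold; in canonical form it is 2*b + (1/3)*g <= 2 ==> b + 3*g >= -5.
Before b := acc - 9: 2*acc + (1/3)*g <= 20 ==> acc + 3*g >= 4
Before v := acc + 4: 2*acc + (1/3)*g <= 20 ==> acc + 3*g >= 4
Before skip: 2*acc + (1/3)*g <= 20 ==> acc + 3*g >= 4
Answer: WP = 2*acc + (1/3)*g <= 20 ==> acc + 3*g >= 4


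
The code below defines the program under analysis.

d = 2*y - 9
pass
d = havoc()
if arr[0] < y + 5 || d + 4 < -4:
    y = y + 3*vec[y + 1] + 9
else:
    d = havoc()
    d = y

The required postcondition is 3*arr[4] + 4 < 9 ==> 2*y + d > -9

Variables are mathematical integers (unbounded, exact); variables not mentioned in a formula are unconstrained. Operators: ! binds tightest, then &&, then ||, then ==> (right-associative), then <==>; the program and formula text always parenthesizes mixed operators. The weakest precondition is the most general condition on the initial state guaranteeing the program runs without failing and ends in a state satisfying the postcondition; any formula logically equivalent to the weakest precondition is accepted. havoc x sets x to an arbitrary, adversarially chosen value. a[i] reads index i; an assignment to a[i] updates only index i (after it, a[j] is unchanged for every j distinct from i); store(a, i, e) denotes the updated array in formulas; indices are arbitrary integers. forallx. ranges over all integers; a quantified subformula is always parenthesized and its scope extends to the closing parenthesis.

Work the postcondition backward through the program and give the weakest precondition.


Working backward. After the program, the postcondition 3*arr[4] + 4 < 9 ==> 2*y + d > -9 must hold; in canonical form it is 3*arr[4] < 5 ==> d + 2*y > -9.
Then branch requires 3*arr[4] < 5 ==> 6*vec[y + 1] + d + 2*y > -27; else branch requires 3*arr[4] < 5 ==> 3*y > -9.
Before the if: ((arr[0] < y + 5 || d < -8) ==> (3*arr[4] < 5 ==> 6*vec[y + 1] + d + 2*y > -27)) && ((!(arr[0] < y + 5 || d < -8)) ==> (3*arr[4] < 5 ==> 3*y > -9))
Before havoc d: forall d_1. (((arr[0] < y + 5 || d_1 < -8) ==> (3*arr[4] < 5 ==> 6*vec[y + 1] + d_1 + 2*y > -27)) && ((!(arr[0] < y + 5 || d_1 < -8)) ==> (3*arr[4] < 5 ==> 3*y > -9)))
Before skip: forall d_1. (((arr[0] < y + 5 || d_1 < -8) ==> (3*arr[4] < 5 ==> 6*vec[y + 1] + d_1 + 2*y > -27)) && ((!(arr[0] < y + 5 || d_1 < -8)) ==> (3*arr[4] < 5 ==> 3*y > -9)))
Before d := 2*y - 9: forall d_1. (((arr[0] < y + 5 || d_1 < -8) ==> (3*arr[4] < 5 ==> 6*vec[y + 1] + d_1 + 2*y > -27)) && ((!(arr[0] < y + 5 || d_1 < -8)) ==> (3*arr[4] < 5 ==> 3*y > -9)))
Answer: WP = forall d_1. (((arr[0] < y + 5 || d_1 < -8) ==> (3*arr[4] < 5 ==> 6*vec[y + 1] + d_1 + 2*y > -27)) && ((!(arr[0] < y + 5 || d_1 < -8)) ==> (3*arr[4] < 5 ==> 3*y > -9)))


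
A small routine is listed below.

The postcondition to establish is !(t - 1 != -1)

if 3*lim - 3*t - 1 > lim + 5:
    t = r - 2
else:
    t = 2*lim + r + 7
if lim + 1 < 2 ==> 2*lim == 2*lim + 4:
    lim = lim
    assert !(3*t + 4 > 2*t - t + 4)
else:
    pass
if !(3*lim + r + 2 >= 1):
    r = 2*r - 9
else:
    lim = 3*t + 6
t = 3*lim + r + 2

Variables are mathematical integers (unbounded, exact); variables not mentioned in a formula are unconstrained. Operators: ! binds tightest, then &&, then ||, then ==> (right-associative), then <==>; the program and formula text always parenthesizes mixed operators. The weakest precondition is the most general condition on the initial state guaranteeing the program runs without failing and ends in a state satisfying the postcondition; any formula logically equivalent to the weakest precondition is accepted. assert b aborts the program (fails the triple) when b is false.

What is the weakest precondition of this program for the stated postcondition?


Working backward. After the program, the postcondition !(t - 1 != -1) must hold; in canonical form it is !(t != 0).
Before t := 3*lim + r + 2: !(3*lim + r != -2)
Then branch requires !(3*lim + 2*r != 7); else branch requires !(r + 9*t != -20).
Before the if: ((!(3*lim + r >= -1)) ==> (!(3*lim + 2*r != 7))) && (3*lim + r >= -1 ==> (!(r + 9*t != -20)))
Then branch requires (!(2*t > 0)) && ((!(3*lim + r >= -1)) ==> (!(3*lim + 2*r != 7))) && (3*lim + r >= -1 ==> (!(r + 9*t != -20))); else branch requires ((!(3*lim + r >= -1)) ==> (!(3*lim + 2*r != 7))) && (3*lim + r >= -1 ==> (!(r + 9*t != -20))).
Before the if: ((!(lim < 1)) ==> ((!(2*t > 0)) && ((!(3*lim + r >= -1)) ==> (!(3*lim + 2*r != 7))) && (3*lim + r >= -1 ==> (!(r + 9*t != -20))))) && (lim < 1 ==> (((!(3*lim + r >= -1)) ==> (!(3*lim + 2*r != 7))) && (3*lim + r >= -1 ==> (!(r + 9*t != -20)))))
Then branch requires ((!(lim < 1)) ==> ((!(2*r > 4)) && ((!(3*lim + r >= -1)) ==> (!(3*lim + 2*r != 7))) && (3*lim + r >= -1 ==> (!(10*r != -2))))) && (lim < 1 ==> (((!(3*lim + r >= -1)) ==> (!(3*lim + 2*r != 7))) && (3*lim + r >= -1 ==> (!(10*r != -2))))); else branch requires ((!(lim < 1)) ==> ((!(4*lim + 2*r > -14)) && ((!(3*lim + r >= -1)) ==> (!(3*lim + 2*r != 7))) && (3*lim + r >= -1 ==> (!(18*lim + 10*r != -83))))) && (lim < 1 ==> (((!(3*lim + r >= -1)) ==> (!(3*lim + 2*r != 7))) && (3*lim + r >= -1 ==> (!(18*lim + 10*r != -83))))).
Before the if: (2*lim > 3*t + 6 ==> (((!(lim < 1)) ==> ((!(2*r > 4)) && ((!(3*lim + r >= -1)) ==> (!(3*lim + 2*r != 7))) && (3*lim + r >= -1 ==> (!(10*r != -2))))) && (lim < 1 ==> (((!(3*lim + r >= -1)) ==> (!(3*lim + 2*r != 7))) && (3*lim + r >= -1 ==> (!(10*r != -2))))))) && ((!(2*lim > 3*t + 6)) ==> (((!(lim < 1)) ==> ((!(4*lim + 2*r > -14)) && ((!(3*lim + r >= -1)) ==> (!(3*lim + 2*r != 7))) && (3*lim + r >= -1 ==> (!(18*lim + 10*r != -83))))) && (lim < 1 ==> (((!(3*lim + r >= -1)) ==> (!(3*lim + 2*r != 7))) && (3*lim + r >= -1 ==> (!(18*lim + 10*r != -83)))))))
Answer: WP = (2*lim > 3*t + 6 ==> (((!(lim < 1)) ==> ((!(2*r > 4)) && ((!(3*lim + r >= -1)) ==> (!(3*lim + 2*r != 7))) && (3*lim + r >= -1 ==> (!(10*r != -2))))) && (lim < 1 ==> (((!(3*lim + r >= -1)) ==> (!(3*lim + 2*r != 7))) && (3*lim + r >= -1 ==> (!(10*r != -2))))))) && ((!(2*lim > 3*t + 6)) ==> (((!(lim < 1)) ==> ((!(4*lim + 2*r > -14)) && ((!(3*lim + r >= -1)) ==> (!(3*lim + 2*r != 7))) && (3*lim + r >= -1 ==> (!(18*lim + 10*r != -83))))) && (lim < 1 ==> (((!(3*lim + r >= -1)) ==> (!(3*lim + 2*r != 7))) && (3*lim + r >= -1 ==> (!(18*lim + 10*r != -83)))))))


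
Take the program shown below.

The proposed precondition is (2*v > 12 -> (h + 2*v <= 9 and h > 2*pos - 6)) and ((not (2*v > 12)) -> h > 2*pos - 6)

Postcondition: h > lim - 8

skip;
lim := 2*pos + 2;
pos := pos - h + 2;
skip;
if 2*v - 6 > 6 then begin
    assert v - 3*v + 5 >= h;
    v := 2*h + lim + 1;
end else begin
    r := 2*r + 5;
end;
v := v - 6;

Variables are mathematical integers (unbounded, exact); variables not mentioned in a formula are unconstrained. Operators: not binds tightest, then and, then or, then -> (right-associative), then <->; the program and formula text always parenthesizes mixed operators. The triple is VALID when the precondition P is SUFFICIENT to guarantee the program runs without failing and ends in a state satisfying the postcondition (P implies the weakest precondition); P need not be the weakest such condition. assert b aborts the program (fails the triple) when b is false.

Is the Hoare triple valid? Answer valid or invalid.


Working backward. After the program, h > lim - 8 must hold.
Before v := v - 6: h > lim - 8
Then branch requires h + 2*v <= 5 and h > lim - 8; else branch requires h > lim - 8.
Before the if: (2*v > 12 -> (h + 2*v <= 5 and h > lim - 8)) and ((not (2*v > 12)) -> h > lim - 8)
Before skip: (2*v > 12 -> (h + 2*v <= 5 and h > lim - 8)) and ((not (2*v > 12)) -> h > lim - 8)
Before pos := pos - h + 2: (2*v > 12 -> (h + 2*v <= 5 and h > lim - 8)) and ((not (2*v > 12)) -> h > lim - 8)
Before lim := 2*pos + 2: (2*v > 12 -> (h + 2*v <= 5 and h > 2*pos - 6)) and ((not (2*v > 12)) -> h > 2*pos - 6)
Before skip: (2*v > 12 -> (h + 2*v <= 5 and h > 2*pos - 6)) and ((not (2*v > 12)) -> h > 2*pos - 6)
The weakest precondition is (2*v > 12 -> (h + 2*v <= 5 and h > 2*pos - 6)) and ((not (2*v > 12)) -> h > 2*pos - 6).
Check whether (2*v > 12 -> (h + 2*v <= 9 and h > 2*pos - 6)) and ((not (2*v > 12)) -> h > 2*pos - 6) implies it.
Countermodel: at the initial state h = -5, pos = 0, v = 7, the precondition holds but the weakest precondition fails.
Answer: invalid


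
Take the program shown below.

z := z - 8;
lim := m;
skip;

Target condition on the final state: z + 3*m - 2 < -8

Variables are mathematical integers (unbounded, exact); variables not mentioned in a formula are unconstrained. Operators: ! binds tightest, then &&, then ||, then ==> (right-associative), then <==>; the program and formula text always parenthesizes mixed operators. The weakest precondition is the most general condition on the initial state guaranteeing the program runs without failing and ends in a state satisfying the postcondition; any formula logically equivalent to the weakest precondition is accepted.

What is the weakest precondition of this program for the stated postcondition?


Working backward. After the program, the postcondition z + 3*m - 2 < -8 must hold; in canonical form it is 3*m + z < -6.
Before skip: 3*m + z < -6
Before lim := m: 3*m + z < -6
Before z := z - 8: 3*m + z < 2
Answer: WP = 3*m + z < 2


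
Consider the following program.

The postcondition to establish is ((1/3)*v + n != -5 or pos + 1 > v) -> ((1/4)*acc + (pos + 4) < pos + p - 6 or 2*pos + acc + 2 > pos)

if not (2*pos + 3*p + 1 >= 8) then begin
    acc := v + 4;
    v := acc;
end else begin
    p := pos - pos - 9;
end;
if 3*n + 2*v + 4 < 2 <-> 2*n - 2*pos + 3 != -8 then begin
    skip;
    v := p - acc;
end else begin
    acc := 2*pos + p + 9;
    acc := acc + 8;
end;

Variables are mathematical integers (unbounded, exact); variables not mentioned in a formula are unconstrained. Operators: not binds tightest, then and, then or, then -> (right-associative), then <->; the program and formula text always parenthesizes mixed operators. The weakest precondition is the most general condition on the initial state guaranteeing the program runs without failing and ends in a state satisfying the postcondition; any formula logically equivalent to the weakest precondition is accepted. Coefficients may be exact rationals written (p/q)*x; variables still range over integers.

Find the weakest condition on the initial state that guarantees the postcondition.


Working backward. After the program, the postcondition ((1/3)*v + n != -5 or pos + 1 > v) -> ((1/4)*acc + (pos + 4) < pos + p - 6 or 2*pos + acc + 2 > pos) must hold; in canonical form it is (n + (1/3)*v != -5 or pos > v - 1) -> ((1/4)*acc < p - 10 or acc + pos > -2).
Then branch requires (n + (1/3)*p != (1/3)*acc - 5 or acc + pos > p - 1) -> ((1/4)*acc < p - 10 or acc + pos > -2); else branch requires (n + (1/3)*v != -5 or pos > v - 1) -> ((1/2)*pos < (3/4)*p - 57/4 or p + 3*pos > -19).
Before the if: ((3*n + 2*v < -2 <-> 2*n != 2*pos - 11) -> ((n + (1/3)*p != (1/3)*acc - 5 or acc + pos > p - 1) -> ((1/4)*acc < p - 10 or acc + pos > -2))) and ((not (3*n + 2*v < -2 <-> 2*n != 2*pos - 11)) -> ((n + (1/3)*v != -5 or pos > v - 1) -> ((1/2)*pos < (3/4)*p - 57/4 or p + 3*pos > -19)))
Then branch requires ((3*n + 2*v < -10 <-> 2*n != 2*pos - 11) -> ((n + (1/3)*p != (1/3)*v - 11/3 or pos + v > p - 5) -> ((1/4)*v < p - 11 or pos + v > -6))) and ((not (3*n + 2*v < -10 <-> 2*n != 2*pos - 11)) -> ((n + (1/3)*v != -19/3 or pos > v + 3) -> ((1/2)*pos < (3/4)*p - 57/4 or p + 3*pos > -19))); else branch requires ((3*n + 2*v < -2 <-> 2*n != 2*pos - 11) -> ((n != (1/3)*acc - 2 or acc + pos > -10) -> ((1/4)*acc < -19 or acc + pos > -2))) and ((not (3*n + 2*v < -2 <-> 2*n != 2*pos - 11)) -> ((n + (1/3)*v != -5 or pos > v - 1) -> ((1/2)*pos < -21 or 3*pos > -10))).
Before the if: ((not (3*p + 2*pos >= 7)) -> (((3*n + 2*v < -10 <-> 2*n != 2*pos - 11) -> ((n + (1/3)*p != (1/3)*v - 11/3 or pos + v > p - 5) -> ((1/4)*v < p - 11 or pos + v > -6))) and ((not (3*n + 2*v < -10 <-> 2*n != 2*pos - 11)) -> ((n + (1/3)*v != -19/3 or pos > v + 3) -> ((1/2)*pos < (3/4)*p - 57/4 or p + 3*pos > -19))))) and (3*p + 2*pos >= 7 -> (((3*n + 2*v < -2 <-> 2*n != 2*pos - 11) -> ((n != (1/3)*acc - 2 or acc + pos > -10) -> ((1/4)*acc < -19 or acc + pos > -2))) and ((not (3*n + 2*v < -2 <-> 2*n != 2*pos - 11)) -> ((n + (1/3)*v != -5 or pos > v - 1) -> ((1/2)*pos < -21 or 3*pos > -10)))))
Answer: WP = ((not (3*p + 2*pos >= 7)) -> (((3*n + 2*v < -10 <-> 2*n != 2*pos - 11) -> ((n + (1/3)*p != (1/3)*v - 11/3 or pos + v > p - 5) -> ((1/4)*v < p - 11 or pos + v > -6))) and ((not (3*n + 2*v < -10 <-> 2*n != 2*pos - 11)) -> ((n + (1/3)*v != -19/3 or pos > v + 3) -> ((1/2)*pos < (3/4)*p - 57/4 or p + 3*pos > -19))))) and (3*p + 2*pos >= 7 -> (((3*n + 2*v < -2 <-> 2*n != 2*pos - 11) -> ((n != (1/3)*acc - 2 or acc + pos > -10) -> ((1/4)*acc < -19 or acc + pos > -2))) and ((not (3*n + 2*v < -2 <-> 2*n != 2*pos - 11)) -> ((n + (1/3)*v != -5 or pos > v - 1) -> ((1/2)*pos < -21 or 3*pos > -10)))))


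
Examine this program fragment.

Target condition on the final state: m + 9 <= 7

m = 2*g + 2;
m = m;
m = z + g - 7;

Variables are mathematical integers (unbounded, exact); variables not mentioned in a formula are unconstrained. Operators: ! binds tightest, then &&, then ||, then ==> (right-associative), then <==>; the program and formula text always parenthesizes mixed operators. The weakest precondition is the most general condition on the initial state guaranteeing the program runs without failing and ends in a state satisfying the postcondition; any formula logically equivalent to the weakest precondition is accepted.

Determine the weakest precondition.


Working backward. After the program, the postcondition m + 9 <= 7 must hold; in canonical form it is m <= -2.
Before m := z + g - 7: g + z <= 5
Before m := m: g + z <= 5
Before m := 2*g + 2: g + z <= 5
Answer: WP = g + z <= 5


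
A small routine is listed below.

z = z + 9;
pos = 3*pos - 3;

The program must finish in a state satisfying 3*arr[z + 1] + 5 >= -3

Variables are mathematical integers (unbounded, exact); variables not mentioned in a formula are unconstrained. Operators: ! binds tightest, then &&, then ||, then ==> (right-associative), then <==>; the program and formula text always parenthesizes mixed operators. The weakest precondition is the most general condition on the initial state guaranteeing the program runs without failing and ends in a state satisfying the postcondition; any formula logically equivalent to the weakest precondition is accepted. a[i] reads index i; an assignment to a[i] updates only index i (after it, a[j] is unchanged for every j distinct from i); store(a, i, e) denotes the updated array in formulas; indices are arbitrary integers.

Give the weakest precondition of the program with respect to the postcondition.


Working backward. After the program, the postcondition 3*arr[z + 1] + 5 >= -3 must hold; in canonical form it is 3*arr[z + 1] >= -8.
Before pos := 3*pos - 3: 3*arr[z + 1] >= -8
Before z := z + 9: 3*arr[z + 10] >= -8
Answer: WP = 3*arr[z + 10] >= -8


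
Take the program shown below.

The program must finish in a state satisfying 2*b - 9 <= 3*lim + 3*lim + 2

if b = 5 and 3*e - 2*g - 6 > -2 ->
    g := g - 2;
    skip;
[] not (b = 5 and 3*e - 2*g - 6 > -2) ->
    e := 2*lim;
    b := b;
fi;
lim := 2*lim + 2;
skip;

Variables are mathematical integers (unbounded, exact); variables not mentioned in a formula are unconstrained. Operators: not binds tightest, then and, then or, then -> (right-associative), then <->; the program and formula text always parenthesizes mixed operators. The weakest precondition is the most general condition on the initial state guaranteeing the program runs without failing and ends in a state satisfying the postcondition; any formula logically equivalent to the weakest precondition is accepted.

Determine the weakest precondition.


Working backward. After the program, the postcondition 2*b - 9 <= 3*lim + 3*lim + 2 must hold; in canonical form it is 2*b <= 6*lim + 11.
Before skip: 2*b <= 6*lim + 11
Before lim := 2*lim + 2: 2*b <= 12*lim + 23
Then branch requires 2*b <= 12*lim + 23; else branch requires 2*b <= 12*lim + 23.
Before the if: ((b = 5 and 3*e > 2*g + 4) -> 2*b <= 12*lim + 23) and ((not (b = 5 and 3*e > 2*g + 4)) -> 2*b <= 12*lim + 23)
Answer: WP = ((b = 5 and 3*e > 2*g + 4) -> 2*b <= 12*lim + 23) and ((not (b = 5 and 3*e > 2*g + 4)) -> 2*b <= 12*lim + 23)


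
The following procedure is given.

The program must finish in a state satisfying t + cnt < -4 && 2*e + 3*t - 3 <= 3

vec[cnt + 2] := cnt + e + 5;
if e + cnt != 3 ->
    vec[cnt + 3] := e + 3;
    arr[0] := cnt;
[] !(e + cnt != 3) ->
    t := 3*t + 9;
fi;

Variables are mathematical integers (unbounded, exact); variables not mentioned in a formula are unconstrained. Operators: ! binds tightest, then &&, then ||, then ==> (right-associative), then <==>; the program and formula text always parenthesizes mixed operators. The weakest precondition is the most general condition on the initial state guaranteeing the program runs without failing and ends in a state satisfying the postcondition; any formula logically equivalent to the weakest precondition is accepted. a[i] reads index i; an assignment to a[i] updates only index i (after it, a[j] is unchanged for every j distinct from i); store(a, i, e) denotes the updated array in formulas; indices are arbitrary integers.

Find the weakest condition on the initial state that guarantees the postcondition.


Working backward. After the program, the postcondition t + cnt < -4 && 2*e + 3*t - 3 <= 3 must hold; in canonical form it is cnt + t < -4 && 2*e + 3*t <= 6.
Then branch requires cnt + t < -4 && 2*e + 3*t <= 6; else branch requires cnt + 3*t < -13 && 2*e + 9*t <= -21.
Before the if: (cnt + e != 3 ==> (cnt + t < -4 && 2*e + 3*t <= 6)) && ((!(cnt + e != 3)) ==> (cnt + 3*t < -13 && 2*e + 9*t <= -21))
Before vec[cnt + 2] := cnt + e + 5: (cnt + e != 3 ==> (cnt + t < -4 && 2*e + 3*t <= 6)) && ((!(cnt + e != 3)) ==> (cnt + 3*t < -13 && 2*e + 9*t <= -21))
Answer: WP = (cnt + e != 3 ==> (cnt + t < -4 && 2*e + 3*t <= 6)) && ((!(cnt + e != 3)) ==> (cnt + 3*t < -13 && 2*e + 9*t <= -21))


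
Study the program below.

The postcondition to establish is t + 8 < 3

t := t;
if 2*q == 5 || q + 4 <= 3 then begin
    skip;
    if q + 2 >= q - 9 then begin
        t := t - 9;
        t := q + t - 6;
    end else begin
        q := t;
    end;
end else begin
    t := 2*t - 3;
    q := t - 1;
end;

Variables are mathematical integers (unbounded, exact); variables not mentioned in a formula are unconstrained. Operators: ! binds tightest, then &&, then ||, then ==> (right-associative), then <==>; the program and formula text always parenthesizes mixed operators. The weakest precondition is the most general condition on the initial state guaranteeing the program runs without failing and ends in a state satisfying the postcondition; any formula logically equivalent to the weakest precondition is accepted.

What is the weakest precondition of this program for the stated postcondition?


Working backward. After the program, the postcondition t + 8 < 3 must hold; in canonical form it is t < -5.
Then branch requires q + t < 10; else branch requires 2*t < -2.
Before the if: ((2*q == 5 || q <= -1) ==> q + t < 10) && ((!(2*q == 5 || q <= -1)) ==> 2*t < -2)
Before t := t: ((2*q == 5 || q <= -1) ==> q + t < 10) && ((!(2*q == 5 || q <= -1)) ==> 2*t < -2)
Answer: WP = ((2*q == 5 || q <= -1) ==> q + t < 10) && ((!(2*q == 5 || q <= -1)) ==> 2*t < -2)


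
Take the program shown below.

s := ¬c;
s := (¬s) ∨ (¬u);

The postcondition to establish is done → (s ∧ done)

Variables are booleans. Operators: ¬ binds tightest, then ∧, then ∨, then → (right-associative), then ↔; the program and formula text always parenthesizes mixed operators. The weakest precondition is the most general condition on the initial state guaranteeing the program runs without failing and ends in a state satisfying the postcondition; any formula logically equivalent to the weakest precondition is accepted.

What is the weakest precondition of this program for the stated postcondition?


Working backward. After the program, done → (s ∧ done) must hold.
Before s := (¬s) ∨ (¬u): done → (((¬s) ∨ (¬u)) ∧ done)
Before s := ¬c: done → ((c ∨ (¬u)) ∧ done)
Answer: WP = done → ((c ∨ (¬u)) ∧ done)


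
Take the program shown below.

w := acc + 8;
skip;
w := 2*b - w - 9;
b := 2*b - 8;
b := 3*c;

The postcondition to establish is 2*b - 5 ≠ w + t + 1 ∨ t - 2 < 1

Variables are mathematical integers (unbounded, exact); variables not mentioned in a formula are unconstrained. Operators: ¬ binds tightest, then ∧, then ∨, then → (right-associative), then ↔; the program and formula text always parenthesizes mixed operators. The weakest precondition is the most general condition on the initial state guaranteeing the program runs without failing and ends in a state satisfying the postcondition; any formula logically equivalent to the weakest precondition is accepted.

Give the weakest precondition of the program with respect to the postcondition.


Working backward. After the program, the postcondition 2*b - 5 ≠ w + t + 1 ∨ t - 2 < 1 must hold; in canonical form it is 2*b ≠ t + w + 6 ∨ t < 3.
Before b := 3*c: 6*c ≠ t + w + 6 ∨ t < 3
Before b := 2*b - 8: 6*c ≠ t + w + 6 ∨ t < 3
Before w := 2*b - w - 9: 6*c + w ≠ 2*b + t - 3 ∨ t < 3
Before skip: 6*c + w ≠ 2*b + t - 3 ∨ t < 3
Before w := acc + 8: acc + 6*c ≠ 2*b + t - 11 ∨ t < 3
Answer: WP = acc + 6*c ≠ 2*b + t - 11 ∨ t < 3


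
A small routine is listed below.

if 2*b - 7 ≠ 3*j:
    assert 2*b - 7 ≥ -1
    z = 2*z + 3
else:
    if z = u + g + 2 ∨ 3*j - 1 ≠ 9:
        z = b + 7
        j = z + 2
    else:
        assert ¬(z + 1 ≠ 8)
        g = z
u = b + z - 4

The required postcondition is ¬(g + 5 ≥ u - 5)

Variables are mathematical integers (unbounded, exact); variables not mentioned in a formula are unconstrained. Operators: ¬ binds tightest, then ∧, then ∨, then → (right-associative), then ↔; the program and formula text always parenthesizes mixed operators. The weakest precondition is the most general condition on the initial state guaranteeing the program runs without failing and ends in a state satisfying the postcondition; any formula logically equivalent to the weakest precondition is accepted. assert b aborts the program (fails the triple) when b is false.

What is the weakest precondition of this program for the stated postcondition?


Working backward. After the program, the postcondition ¬(g + 5 ≥ u - 5) must hold; in canonical form it is ¬(g ≥ u - 10).
Before u := b + z - 4: ¬(g ≥ b + z - 14)
Then branch requires 2*b ≥ 6 ∧ (¬(g ≥ b + 2*z - 11)); else branch requires ((z = g + u + 2 ∨ 3*j ≠ 10) → (¬(g ≥ 2*b - 7))) ∧ ((¬(z = g + u + 2 ∨ 3*j ≠ 10)) → ((¬(z ≠ 7)) ∧ (¬(b ≤ 14)))).
Before the if: (2*b ≠ 3*j + 7 → (2*b ≥ 6 ∧ (¬(g ≥ b + 2*z - 11)))) ∧ ((¬(2*b ≠ 3*j + 7)) → (((z = g + u + 2 ∨ 3*j ≠ 10) → (¬(g ≥ 2*b - 7))) ∧ ((¬(z = g + u + 2 ∨ 3*j ≠ 10)) → ((¬(z ≠ 7)) ∧ (¬(b ≤ 14))))))
Answer: WP = (2*b ≠ 3*j + 7 → (2*b ≥ 6 ∧ (¬(g ≥ b + 2*z - 11)))) ∧ ((¬(2*b ≠ 3*j + 7)) → (((z = g + u + 2 ∨ 3*j ≠ 10) → (¬(g ≥ 2*b - 7))) ∧ ((¬(z = g + u + 2 ∨ 3*j ≠ 10)) → ((¬(z ≠ 7)) ∧ (¬(b ≤ 14))))))


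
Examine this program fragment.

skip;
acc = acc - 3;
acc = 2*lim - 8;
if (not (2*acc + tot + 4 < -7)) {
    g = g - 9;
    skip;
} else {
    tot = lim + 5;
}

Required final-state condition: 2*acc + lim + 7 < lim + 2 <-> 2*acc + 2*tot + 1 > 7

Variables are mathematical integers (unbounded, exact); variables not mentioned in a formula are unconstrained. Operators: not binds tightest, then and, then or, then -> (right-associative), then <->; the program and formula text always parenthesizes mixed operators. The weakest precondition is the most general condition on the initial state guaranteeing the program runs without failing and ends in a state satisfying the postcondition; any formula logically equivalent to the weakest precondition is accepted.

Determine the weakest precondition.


Working backward. After the program, the postcondition 2*acc + lim + 7 < lim + 2 <-> 2*acc + 2*tot + 1 > 7 must hold; in canonical form it is 2*acc < -5 <-> 2*acc + 2*tot > 6.
Then branch requires 2*acc < -5 <-> 2*acc + 2*tot > 6; else branch requires 2*acc < -5 <-> 2*acc + 2*lim > -4.
Before the if: ((not (2*acc + tot < -11)) -> (2*acc < -5 <-> 2*acc + 2*tot > 6)) and (2*acc + tot < -11 -> (2*acc < -5 <-> 2*acc + 2*lim > -4))
Before acc := 2*lim - 8: ((not (4*lim + tot < 5)) -> (4*lim < 11 <-> 4*lim + 2*tot > 22)) and (4*lim + tot < 5 -> (4*lim < 11 <-> 6*lim > 12))
Before acc := acc - 3: ((not (4*lim + tot < 5)) -> (4*lim < 11 <-> 4*lim + 2*tot > 22)) and (4*lim + tot < 5 -> (4*lim < 11 <-> 6*lim > 12))
Before skip: ((not (4*lim + tot < 5)) -> (4*lim < 11 <-> 4*lim + 2*tot > 22)) and (4*lim + tot < 5 -> (4*lim < 11 <-> 6*lim > 12))
Answer: WP = ((not (4*lim + tot < 5)) -> (4*lim < 11 <-> 4*lim + 2*tot > 22)) and (4*lim + tot < 5 -> (4*lim < 11 <-> 6*lim > 12))


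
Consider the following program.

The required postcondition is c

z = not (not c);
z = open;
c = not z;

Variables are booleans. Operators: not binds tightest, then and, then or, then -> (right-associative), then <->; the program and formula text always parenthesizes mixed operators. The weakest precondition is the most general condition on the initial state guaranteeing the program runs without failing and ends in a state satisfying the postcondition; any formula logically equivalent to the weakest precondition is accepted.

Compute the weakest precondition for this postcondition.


Working backward. After the program, c must hold.
Before c := not z: not z
Before z := open: not open
Before z := not (not c): not open
Answer: WP = not open


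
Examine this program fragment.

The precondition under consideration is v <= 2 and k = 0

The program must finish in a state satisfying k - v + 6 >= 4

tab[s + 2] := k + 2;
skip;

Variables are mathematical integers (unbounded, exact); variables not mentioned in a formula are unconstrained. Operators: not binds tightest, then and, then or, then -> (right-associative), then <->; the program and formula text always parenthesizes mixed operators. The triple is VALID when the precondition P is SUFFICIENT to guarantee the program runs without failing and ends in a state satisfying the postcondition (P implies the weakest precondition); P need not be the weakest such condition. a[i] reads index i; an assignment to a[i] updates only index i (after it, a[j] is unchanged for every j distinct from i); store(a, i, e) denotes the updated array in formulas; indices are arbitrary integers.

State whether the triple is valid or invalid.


Working backward. After the program, the postcondition k - v + 6 >= 4 must hold; in canonical form it is k >= v - 2.
Before skip: k >= v - 2
Before tab[s + 2] := k + 2: k >= v - 2
The weakest precondition is k >= v - 2.
Check whether v <= 2 and k = 0 implies it.
Every state satisfying the precondition satisfies the weakest precondition: the implication holds.
Answer: valid


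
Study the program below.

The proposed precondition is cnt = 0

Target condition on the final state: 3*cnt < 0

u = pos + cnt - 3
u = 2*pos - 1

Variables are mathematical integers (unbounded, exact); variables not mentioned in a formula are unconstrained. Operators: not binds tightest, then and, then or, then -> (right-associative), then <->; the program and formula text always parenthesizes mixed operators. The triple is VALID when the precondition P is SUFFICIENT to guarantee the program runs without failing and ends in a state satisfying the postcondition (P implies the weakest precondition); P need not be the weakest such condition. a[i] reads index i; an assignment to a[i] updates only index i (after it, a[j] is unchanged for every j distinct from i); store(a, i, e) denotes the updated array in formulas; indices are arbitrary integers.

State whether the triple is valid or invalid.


Working backward. After the program, 3*cnt < 0 must hold.
Before u := 2*pos - 1: 3*cnt < 0
Before u := pos + cnt - 3: 3*cnt < 0
The weakest precondition is 3*cnt < 0.
Check whether cnt = 0 implies it.
Countermodel: at the initial state cnt = 0, the precondition holds but the weakest precondition fails.
Answer: invalid


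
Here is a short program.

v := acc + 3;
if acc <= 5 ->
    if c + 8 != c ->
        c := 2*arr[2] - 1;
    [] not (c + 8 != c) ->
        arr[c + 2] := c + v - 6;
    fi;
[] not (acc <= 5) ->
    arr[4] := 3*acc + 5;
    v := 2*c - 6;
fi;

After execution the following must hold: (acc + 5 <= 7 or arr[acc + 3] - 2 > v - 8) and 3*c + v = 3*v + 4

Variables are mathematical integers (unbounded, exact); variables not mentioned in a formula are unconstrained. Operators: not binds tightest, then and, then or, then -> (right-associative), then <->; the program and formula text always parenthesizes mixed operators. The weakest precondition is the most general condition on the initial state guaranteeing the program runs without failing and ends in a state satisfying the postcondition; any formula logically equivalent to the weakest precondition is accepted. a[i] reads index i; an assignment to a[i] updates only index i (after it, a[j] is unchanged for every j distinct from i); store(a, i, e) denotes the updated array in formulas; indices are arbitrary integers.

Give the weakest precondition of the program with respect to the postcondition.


Working backward. After the program, the postcondition (acc + 5 <= 7 or arr[acc + 3] - 2 > v - 8) and 3*c + v = 3*v + 4 must hold; in canonical form it is (acc <= 2 or arr[acc + 3] > v - 6) and 3*c = 2*v + 4.
Then branch requires (acc <= 2 or arr[acc + 3] > v - 6) and 6*arr[2] = 2*v + 7; else branch requires (acc <= 2 or store(arr, 4, 3*acc + 5)[acc + 3] > 2*c - 12) and c = 8.
Before the if: (acc <= 5 -> ((acc <= 2 or arr[acc + 3] > v - 6) and 6*arr[2] = 2*v + 7)) and ((not (acc <= 5)) -> ((acc <= 2 or store(arr, 4, 3*acc + 5)[acc + 3] > 2*c - 12) and c = 8))
Before v := acc + 3: (acc <= 5 -> ((acc <= 2 or arr[acc + 3] > acc - 3) and 6*arr[2] = 2*acc + 13)) and ((not (acc <= 5)) -> ((acc <= 2 or store(arr, 4, 3*acc + 5)[acc + 3] > 2*c - 12) and c = 8))
Answer: WP = (acc <= 5 -> ((acc <= 2 or arr[acc + 3] > acc - 3) and 6*arr[2] = 2*acc + 13)) and ((not (acc <= 5)) -> ((acc <= 2 or store(arr, 4, 3*acc + 5)[acc + 3] > 2*c - 12) and c = 8))


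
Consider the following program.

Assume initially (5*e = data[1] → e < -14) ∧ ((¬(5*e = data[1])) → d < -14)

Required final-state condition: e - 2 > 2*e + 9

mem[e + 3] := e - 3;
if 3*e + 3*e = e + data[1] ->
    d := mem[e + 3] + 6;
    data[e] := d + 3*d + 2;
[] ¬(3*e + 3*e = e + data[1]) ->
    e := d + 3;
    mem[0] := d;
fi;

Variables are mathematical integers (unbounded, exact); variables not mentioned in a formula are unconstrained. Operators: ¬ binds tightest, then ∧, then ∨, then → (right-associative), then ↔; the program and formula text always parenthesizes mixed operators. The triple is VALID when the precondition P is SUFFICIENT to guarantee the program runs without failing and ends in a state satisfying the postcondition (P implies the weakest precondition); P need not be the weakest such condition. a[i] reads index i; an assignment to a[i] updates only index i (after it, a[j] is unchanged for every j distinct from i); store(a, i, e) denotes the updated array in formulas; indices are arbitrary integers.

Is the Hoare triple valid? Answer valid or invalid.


Working backward. After the program, the postcondition e - 2 > 2*e + 9 must hold; in canonical form it is e < -11.
Then branch requires e < -11; else branch requires d < -14.
Before the if: (5*e = data[1] → e < -11) ∧ ((¬(5*e = data[1])) → d < -14)
Before mem[e + 3] := e - 3: (5*e = data[1] → e < -11) ∧ ((¬(5*e = data[1])) → d < -14)
The weakest precondition is (5*e = data[1] → e < -11) ∧ ((¬(5*e = data[1])) → d < -14).
Check whether (5*e = data[1] → e < -14) ∧ ((¬(5*e = data[1])) → d < -14) implies it.
Every state satisfying the precondition satisfies the weakest precondition: the implication holds.
Answer: valid


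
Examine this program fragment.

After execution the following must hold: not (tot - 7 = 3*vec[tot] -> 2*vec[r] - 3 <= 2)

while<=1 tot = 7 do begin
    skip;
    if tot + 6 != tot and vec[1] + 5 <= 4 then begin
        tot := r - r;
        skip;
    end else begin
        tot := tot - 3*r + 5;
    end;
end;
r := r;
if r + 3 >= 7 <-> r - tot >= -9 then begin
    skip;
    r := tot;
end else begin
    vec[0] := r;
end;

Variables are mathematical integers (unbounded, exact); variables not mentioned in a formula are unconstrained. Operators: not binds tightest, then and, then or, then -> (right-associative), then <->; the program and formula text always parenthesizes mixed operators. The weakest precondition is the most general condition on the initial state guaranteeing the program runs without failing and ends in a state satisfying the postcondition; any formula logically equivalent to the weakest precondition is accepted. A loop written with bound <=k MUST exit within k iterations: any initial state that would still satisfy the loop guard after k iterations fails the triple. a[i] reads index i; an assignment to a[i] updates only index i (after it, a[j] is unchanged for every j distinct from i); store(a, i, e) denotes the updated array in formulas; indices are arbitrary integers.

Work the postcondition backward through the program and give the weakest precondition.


Working backward. After the program, the postcondition not (tot - 7 = 3*vec[tot] -> 2*vec[r] - 3 <= 2) must hold; in canonical form it is not (tot = 3*vec[tot] + 7 -> 2*vec[r] <= 5).
Then branch requires not (tot = 3*vec[tot] + 7 -> 2*vec[tot] <= 5); else branch requires not (tot = 3*store(vec, 0, r)[tot] + 7 -> 2*store(vec, 0, r)[r] <= 5).
Before the if: ((r >= 4 <-> r >= tot - 9) -> (not (tot = 3*vec[tot] + 7 -> 2*vec[tot] <= 5))) and ((not (r >= 4 <-> r >= tot - 9)) -> (not (tot = 3*store(vec, 0, r)[tot] + 7 -> 2*store(vec, 0, r)[r] <= 5)))
Before r := r: ((r >= 4 <-> r >= tot - 9) -> (not (tot = 3*vec[tot] + 7 -> 2*vec[tot] <= 5))) and ((not (r >= 4 <-> r >= tot - 9)) -> (not (tot = 3*store(vec, 0, r)[tot] + 7 -> 2*store(vec, 0, r)[r] <= 5)))
Before the loop (bound <=1), unroll the exhaustion recursion (WP_0 = exit-now case; WP_j = one more guarded iteration, up to j = 1):
  WP_0: (not (tot = 7)) and ((r >= 4 <-> r >= tot - 9) -> (not (tot = 3*vec[tot] + 7 -> 2*vec[tot] <= 5))) and ((not (r >= 4 <-> r >= tot - 9)) -> (not (tot = 3*store(vec, 0, r)[tot] + 7 -> 2*store(vec, 0, r)[r] <= 5)))
  WP_1: (tot = 7 -> ((vec[1] <= -1 -> (((r >= 4 <-> r >= -9) -> (not (3*vec[0] = -7 -> 2*vec[0] <= 5))) and ((not (r >= 4 <-> r >= -9)) -> (not (3*r = -7 -> 2*store(vec, 0, r)[r] <= 5))))) and ((not (vec[1] <= -1)) -> ((not (tot = 3*r + 2)) and ((r >= 4 <-> 4*r >= tot - 4) -> (not (tot = 3*vec[-3*r + tot + 5] + 3*r + 2 -> 2*vec[-3*r + tot + 5] <= 5))) and ((not (r >= 4 <-> 4*r >= tot - 4)) -> (not (tot = 3*store(vec, 0, r)[-3*r + tot + 5] + 3*r + 2 -> 2*store(vec, 0, r)[r] <= 5))))))) and ((not (tot = 7)) -> (((r >= 4 <-> r >= tot - 9) -> (not (tot = 3*vec[tot] + 7 -> 2*vec[tot] <= 5))) and ((not (r >= 4 <-> r >= tot - 9)) -> (not (tot = 3*store(vec, 0, r)[tot] + 7 -> 2*store(vec, 0, r)[r] <= 5)))))
So before the loop: (tot = 7 -> ((vec[1] <= -1 -> (((r >= 4 <-> r >= -9) -> (not (3*vec[0] = -7 -> 2*vec[0] <= 5))) and ((not (r >= 4 <-> r >= -9)) -> (not (3*r = -7 -> 2*store(vec, 0, r)[r] <= 5))))) and ((not (vec[1] <= -1)) -> ((not (tot = 3*r + 2)) and ((r >= 4 <-> 4*r >= tot - 4) -> (not (tot = 3*vec[-3*r + tot + 5] + 3*r + 2 -> 2*vec[-3*r + tot + 5] <= 5))) and ((not (r >= 4 <-> 4*r >= tot - 4)) -> (not (tot = 3*store(vec, 0, r)[-3*r + tot + 5] + 3*r + 2 -> 2*store(vec, 0, r)[r] <= 5))))))) and ((not (tot = 7)) -> (((r >= 4 <-> r >= tot - 9) -> (not (tot = 3*vec[tot] + 7 -> 2*vec[tot] <= 5))) and ((not (r >= 4 <-> r >= tot - 9)) -> (not (tot = 3*store(vec, 0, r)[tot] + 7 -> 2*store(vec, 0, r)[r] <= 5)))))
Answer: WP = (tot = 7 -> ((vec[1] <= -1 -> (((r >= 4 <-> r >= -9) -> (not (3*vec[0] = -7 -> 2*vec[0] <= 5))) and ((not (r >= 4 <-> r >= -9)) -> (not (3*r = -7 -> 2*store(vec, 0, r)[r] <= 5))))) and ((not (vec[1] <= -1)) -> ((not (tot = 3*r + 2)) and ((r >= 4 <-> 4*r >= tot - 4) -> (not (tot = 3*vec[-3*r + tot + 5] + 3*r + 2 -> 2*vec[-3*r + tot + 5] <= 5))) and ((not (r >= 4 <-> 4*r >= tot - 4)) -> (not (tot = 3*store(vec, 0, r)[-3*r + tot + 5] + 3*r + 2 -> 2*store(vec, 0, r)[r] <= 5))))))) and ((not (tot = 7)) -> (((r >= 4 <-> r >= tot - 9) -> (not (tot = 3*vec[tot] + 7 -> 2*vec[tot] <= 5))) and ((not (r >= 4 <-> r >= tot - 9)) -> (not (tot = 3*store(vec, 0, r)[tot] + 7 -> 2*store(vec, 0, r)[r] <= 5)))))
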